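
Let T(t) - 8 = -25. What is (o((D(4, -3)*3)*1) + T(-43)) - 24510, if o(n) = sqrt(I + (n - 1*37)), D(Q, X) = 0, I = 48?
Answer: -24527 + sqrt(11) ≈ -24524.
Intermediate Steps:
T(t) = -17 (T(t) = 8 - 25 = -17)
o(n) = sqrt(11 + n) (o(n) = sqrt(48 + (n - 1*37)) = sqrt(48 + (n - 37)) = sqrt(48 + (-37 + n)) = sqrt(11 + n))
(o((D(4, -3)*3)*1) + T(-43)) - 24510 = (sqrt(11 + (0*3)*1) - 17) - 24510 = (sqrt(11 + 0*1) - 17) - 24510 = (sqrt(11 + 0) - 17) - 24510 = (sqrt(11) - 17) - 24510 = (-17 + sqrt(11)) - 24510 = -24527 + sqrt(11)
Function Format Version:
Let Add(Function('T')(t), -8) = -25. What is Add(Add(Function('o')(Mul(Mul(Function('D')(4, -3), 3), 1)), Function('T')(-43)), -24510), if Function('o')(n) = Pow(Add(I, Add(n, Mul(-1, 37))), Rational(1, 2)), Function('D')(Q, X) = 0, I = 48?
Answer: Add(-24527, Pow(11, Rational(1, 2))) ≈ -24524.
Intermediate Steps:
Function('T')(t) = -17 (Function('T')(t) = Add(8, -25) = -17)
Function('o')(n) = Pow(Add(11, n), Rational(1, 2)) (Function('o')(n) = Pow(Add(48, Add(n, Mul(-1, 37))), Rational(1, 2)) = Pow(Add(48, Add(n, -37)), Rational(1, 2)) = Pow(Add(48, Add(-37, n)), Rational(1, 2)) = Pow(Add(11, n), Rational(1, 2)))
Add(Add(Function('o')(Mul(Mul(Function('D')(4, -3), 3), 1)), Function('T')(-43)), -24510) = Add(Add(Pow(Add(11, Mul(Mul(0, 3), 1)), Rational(1, 2)), -17), -24510) = Add(Add(Pow(Add(11, Mul(0, 1)), Rational(1, 2)), -17), -24510) = Add(Add(Pow(Add(11, 0), Rational(1, 2)), -17), -24510) = Add(Add(Pow(11, Rational(1, 2)), -17), -24510) = Add(Add(-17, Pow(11, Rational(1, 2))), -24510) = Add(-24527, Pow(11, Rational(1, 2)))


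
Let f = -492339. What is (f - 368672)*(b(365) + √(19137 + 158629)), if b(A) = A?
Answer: -314269015 - 861011*√177766 ≈ -6.7729e+8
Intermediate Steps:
(f - 368672)*(b(365) + √(19137 + 158629)) = (-492339 - 368672)*(365 + √(19137 + 158629)) = -861011*(365 + √177766) = -314269015 - 861011*√177766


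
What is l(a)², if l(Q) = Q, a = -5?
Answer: 25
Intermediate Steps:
l(a)² = (-5)² = 25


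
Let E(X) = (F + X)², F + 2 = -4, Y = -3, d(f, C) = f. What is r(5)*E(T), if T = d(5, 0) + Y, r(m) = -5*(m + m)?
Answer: -800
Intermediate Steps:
r(m) = -10*m
F = -6 (F = -2 - 4 = -6)
T = 2 (T = 5 - 3 = 2)
E(X) = (-6 + X)²
r(5)*E(T) = (-10*5)*(-6 + 2)² = -50*(-4)² = -50*16 = -800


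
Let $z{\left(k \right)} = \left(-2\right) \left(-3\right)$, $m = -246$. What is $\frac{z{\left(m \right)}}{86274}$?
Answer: $\frac{1}{14379} \approx 6.9546 \cdot 10^{-5}$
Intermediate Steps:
$z{\left(k \right)} = 6$
$\frac{z{\left(m \right)}}{86274} = \frac{6}{86274} = 6 \cdot \frac{1}{86274} = \frac{1}{14379}$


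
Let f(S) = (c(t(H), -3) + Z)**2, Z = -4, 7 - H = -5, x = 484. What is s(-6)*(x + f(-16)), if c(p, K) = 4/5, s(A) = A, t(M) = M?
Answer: -74136/25 ≈ -2965.4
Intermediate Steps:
H = 12 (H = 7 - 1*(-5) = 7 + 5 = 12)
c(p, K) = 4/5 (c(p, K) = 4*(1/5) = 4/5)
f(S) = 256/25 (f(S) = (4/5 - 4)**2 = (-16/5)**2 = 256/25)
s(-6)*(x + f(-16)) = -6*(484 + 256/25) = -6*12356/25 = -74136/25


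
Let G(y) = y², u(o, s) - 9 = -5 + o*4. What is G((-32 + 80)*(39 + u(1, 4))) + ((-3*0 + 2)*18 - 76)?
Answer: 5089496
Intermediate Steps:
u(o, s) = 4 + 4*o (u(o, s) = 9 + (-5 + o*4) = 9 + (-5 + 4*o) = 4 + 4*o)
G((-32 + 80)*(39 + u(1, 4))) + ((-3*0 + 2)*18 - 76) = ((-32 + 80)*(39 + (4 + 4*1)))² + ((-3*0 + 2)*18 - 76) = (48*(39 + (4 + 4)))² + ((0 + 2)*18 - 76) = (48*(39 + 8))² + (2*18 - 76) = (48*47)² + (36 - 76) = 2256² - 40 = 5089536 - 40 = 5089496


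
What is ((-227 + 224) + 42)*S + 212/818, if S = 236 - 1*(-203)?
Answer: 7002595/409 ≈ 17121.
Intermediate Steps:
S = 439 (S = 236 + 203 = 439)
((-227 + 224) + 42)*S + 212/818 = ((-227 + 224) + 42)*439 + 212/818 = (-3 + 42)*439 + 212*(1/818) = 39*439 + 106/409 = 17121 + 106/409 = 7002595/409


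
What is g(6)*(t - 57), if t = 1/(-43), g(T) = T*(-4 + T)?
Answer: -29424/43 ≈ -684.28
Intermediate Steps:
t = -1/43 ≈ -0.023256
g(6)*(t - 57) = (6*(-4 + 6))*(-1/43 - 57) = (6*2)*(-2452/43) = 12*(-2452/43) = -29424/43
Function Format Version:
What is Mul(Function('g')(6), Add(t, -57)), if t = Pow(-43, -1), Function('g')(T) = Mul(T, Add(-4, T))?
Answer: Rational(-29424, 43) ≈ -684.28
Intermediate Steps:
t = Rational(-1, 43) ≈ -0.023256
Mul(Function('g')(6), Add(t, -57)) = Mul(Mul(6, Add(-4, 6)), Add(Rational(-1, 43), -57)) = Mul(Mul(6, 2), Rational(-2452, 43)) = Mul(12, Rational(-2452, 43)) = Rational(-29424, 43)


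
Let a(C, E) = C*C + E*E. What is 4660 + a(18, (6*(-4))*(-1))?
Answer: 5560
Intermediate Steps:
a(C, E) = C**2 + E**2
4660 + a(18, (6*(-4))*(-1)) = 4660 + (18**2 + ((6*(-4))*(-1))**2) = 4660 + (324 + (-24*(-1))**2) = 4660 + (324 + 24**2) = 4660 + (324 + 576) = 4660 + 900 = 5560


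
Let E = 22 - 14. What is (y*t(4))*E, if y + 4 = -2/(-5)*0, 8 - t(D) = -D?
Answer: -384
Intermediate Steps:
t(D) = 8 + D (t(D) = 8 - (-1)*D = 8 + D)
E = 8
y = -4 (y = -4 - 2/(-5)*0 = -4 - 2*(-⅕)*0 = -4 + (⅖)*0 = -4 + 0 = -4)
(y*t(4))*E = -4*(8 + 4)*8 = -4*12*8 = -48*8 = -384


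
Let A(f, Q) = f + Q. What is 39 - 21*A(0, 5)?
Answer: -66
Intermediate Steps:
A(f, Q) = Q + f
39 - 21*A(0, 5) = 39 - 21*(5 + 0) = 39 - 21*5 = 39 - 105 = -66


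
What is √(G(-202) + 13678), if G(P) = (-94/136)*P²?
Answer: I*√4197657/17 ≈ 120.52*I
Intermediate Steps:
G(P) = -47*P²/68 (G(P) = (-94*1/136)*P² = -47*P²/68)
√(G(-202) + 13678) = √(-47/68*(-202)² + 13678) = √(-47/68*40804 + 13678) = √(-479447/17 + 13678) = √(-246921/17) = I*√4197657/17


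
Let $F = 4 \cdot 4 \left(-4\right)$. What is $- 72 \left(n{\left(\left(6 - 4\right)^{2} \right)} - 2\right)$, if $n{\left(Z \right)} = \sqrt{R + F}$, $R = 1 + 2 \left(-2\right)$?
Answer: $144 - 72 i \sqrt{67} \approx 144.0 - 589.35 i$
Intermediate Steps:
$F = -64$ ($F = 16 \left(-4\right) = -64$)
$R = -3$ ($R = 1 - 4 = -3$)
$n{\left(Z \right)} = i \sqrt{67}$ ($n{\left(Z \right)} = \sqrt{-3 - 64} = \sqrt{-67} = i \sqrt{67}$)
$- 72 \left(n{\left(\left(6 - 4\right)^{2} \right)} - 2\right) = - 72 \left(i \sqrt{67} - 2\right) = - 72 \left(-2 + i \sqrt{67}\right) = 144 - 72 i \sqrt{67}$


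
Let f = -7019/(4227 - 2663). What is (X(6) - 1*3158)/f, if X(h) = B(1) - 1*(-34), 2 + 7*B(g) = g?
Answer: 34203116/49133 ≈ 696.13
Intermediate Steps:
B(g) = -2/7 + g/7
X(h) = 237/7 (X(h) = (-2/7 + (⅐)*1) - 1*(-34) = (-2/7 + ⅐) + 34 = -⅐ + 34 = 237/7)
f = -7019/1564 ≈ -4.4879
(X(6) - 1*3158)/f = (237/7 - 1*3158)/(-7019/1564) = (237/7 - 3158)*(-1564/7019) = -21869/7*(-1564/7019) = 34203116/49133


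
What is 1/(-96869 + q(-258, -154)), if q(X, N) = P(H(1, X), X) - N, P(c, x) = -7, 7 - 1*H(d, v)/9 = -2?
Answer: -1/96722 ≈ -1.0339e-5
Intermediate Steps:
H(d, v) = 81 (H(d, v) = 63 - 9*(-2) = 63 + 18 = 81)
q(X, N) = -7 - N
1/(-96869 + q(-258, -154)) = 1/(-96869 + (-7 - 1*(-154))) = 1/(-96869 + (-7 + 154)) = 1/(-96869 + 147) = 1/(-96722) = -1/96722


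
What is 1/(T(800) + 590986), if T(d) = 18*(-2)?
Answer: 1/590950 ≈ 1.6922e-6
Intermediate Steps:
T(d) = -36
1/(T(800) + 590986) = 1/(-36 + 590986) = 1/590950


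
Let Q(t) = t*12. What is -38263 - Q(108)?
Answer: -39559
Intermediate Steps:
Q(t) = 12*t
-38263 - Q(108) = -38263 - 12*108 = -38263 - 1*1296 = -38263 - 1296 = -39559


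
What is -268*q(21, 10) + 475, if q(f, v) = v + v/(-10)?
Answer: -1937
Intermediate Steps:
q(f, v) = 9*v/10 (q(f, v) = v + v*(-⅒) = v - v/10 = 9*v/10)
-268*q(21, 10) + 475 = -1206*10/5 + 475 = -268*9 + 475 = -2412 + 475 = -1937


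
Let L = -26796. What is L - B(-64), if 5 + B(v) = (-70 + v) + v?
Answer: -26593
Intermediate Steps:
B(v) = -75 + 2*v (B(v) = -5 + ((-70 + v) + v) = -5 + (-70 + 2*v) = -75 + 2*v)
L - B(-64) = -26796 - (-75 + 2*(-64)) = -26796 - (-75 - 128) = -26796 - 1*(-203) = -26796 + 203 = -26593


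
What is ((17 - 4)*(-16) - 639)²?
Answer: 717409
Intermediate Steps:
((17 - 4)*(-16) - 639)² = (13*(-16) - 639)² = (-208 - 639)² = (-847)² = 717409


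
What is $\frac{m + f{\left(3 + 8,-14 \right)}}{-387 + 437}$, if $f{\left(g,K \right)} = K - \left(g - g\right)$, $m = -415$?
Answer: $- \frac{429}{50} \approx -8.58$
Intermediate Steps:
$f{\left(g,K \right)} = K$ ($f{\left(g,K \right)} = K - 0 = K + 0 = K$)
$\frac{m + f{\left(3 + 8,-14 \right)}}{-387 + 437} = \frac{-415 - 14}{-387 + 437} = \frac{1}{50} \left(-429\right) = - \frac{429}{50}$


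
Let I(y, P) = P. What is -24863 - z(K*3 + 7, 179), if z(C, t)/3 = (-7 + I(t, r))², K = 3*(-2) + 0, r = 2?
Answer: -24938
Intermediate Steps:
K = -6 (K = -6 + 0 = -6)
z(C, t) = 75 (z(C, t) = 3*(-7 + 2)² = 3*(-5)² = 3*25 = 75)
-24863 - z(K*3 + 7, 179) = -24863 - 1*75 = -24863 - 75 = -24938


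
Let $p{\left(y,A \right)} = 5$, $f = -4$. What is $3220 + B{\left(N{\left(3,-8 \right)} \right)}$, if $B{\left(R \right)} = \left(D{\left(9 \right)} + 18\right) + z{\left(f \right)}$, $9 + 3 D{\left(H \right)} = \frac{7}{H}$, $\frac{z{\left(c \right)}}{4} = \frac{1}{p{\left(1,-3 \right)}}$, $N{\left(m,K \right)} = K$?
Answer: $\frac{436868}{135} \approx 3236.1$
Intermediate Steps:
$z{\left(c \right)} = \frac{4}{5}$
$D{\left(H \right)} = -3 + \frac{7}{3 H}$ ($D{\left(H \right)} = -3 + \frac{7 \frac{1}{H}}{3} = -3 + \frac{7}{3 H}$)
$B{\left(R \right)} = \frac{2168}{135}$ ($B{\left(R \right)} = \left(\left(-3 + \frac{7}{3 \cdot 9}\right) + 18\right) + \frac{4}{5} = \left(\left(-3 + \frac{7}{3} \cdot \frac{1}{9}\right) + 18\right) + \frac{4}{5} = \left(\left(-3 + \frac{7}{27}\right) + 18\right) + \frac{4}{5} = \left(- \frac{74}{27} + 18\right) + \frac{4}{5} = \frac{412}{27} + \frac{4}{5} = \frac{2168}{135}$)
$3220 + B{\left(N{\left(3,-8 \right)} \right)} = 3220 + \frac{2168}{135} = \frac{436868}{135}$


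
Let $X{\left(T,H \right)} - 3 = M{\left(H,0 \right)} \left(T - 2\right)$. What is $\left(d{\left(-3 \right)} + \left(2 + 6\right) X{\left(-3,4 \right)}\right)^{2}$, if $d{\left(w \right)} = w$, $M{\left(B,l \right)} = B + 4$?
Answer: $89401$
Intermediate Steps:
$M{\left(B,l \right)} = 4 + B$
$X{\left(T,H \right)} = 3 + \left(-2 + T\right) \left(4 + H\right)$ ($X{\left(T,H \right)} = 3 + \left(4 + H\right) \left(T - 2\right) = 3 + \left(4 + H\right) \left(-2 + T\right) = 3 + \left(-2 + T\right) \left(4 + H\right)$)
$\left(d{\left(-3 \right)} + \left(2 + 6\right) X{\left(-3,4 \right)}\right)^{2} = \left(-3 + \left(2 + 6\right) \left(-5 - 8 - 3 \left(4 + 4\right)\right)\right)^{2} = \left(-3 + 8 \left(-5 - 8 - 24\right)\right)^{2} = \left(-3 + 8 \left(-37\right)\right)^{2} = \left(-3 - 296\right)^{2} = \left(-299\right)^{2} = 89401$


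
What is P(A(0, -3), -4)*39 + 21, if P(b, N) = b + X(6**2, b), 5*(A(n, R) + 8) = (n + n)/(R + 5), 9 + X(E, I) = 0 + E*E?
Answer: 49902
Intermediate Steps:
X(E, I) = -9 + E**2 (X(E, I) = -9 + (0 + E*E) = -9 + (0 + E**2) = -9 + E**2)
A(n, R) = -8 + 2*n/(5*(5 + R)) (A(n, R) = -8 + ((n + n)/(R + 5))/5 = -8 + ((2*n)/(5 + R))/5 = -8 + (2*n/(5 + R))/5 = -8 + 2*n/(5*(5 + R)))
P(b, N) = 1287 + b (P(b, N) = b + (-9 + (6**2)**2) = b + (-9 + 36**2) = b + (-9 + 1296) = b + 1287 = 1287 + b)
P(A(0, -3), -4)*39 + 21 = (1287 + 2*(-100 + 0 - 20*(-3))/(5*(5 - 3)))*39 + 21 = (1287 + (2/5)*(-100 + 0 + 60)/2)*39 + 21 = (1287 + (2/5)*(1/2)*(-40))*39 + 21 = (1287 - 8)*39 + 21 = 1279*39 + 21 = 49881 + 21 = 49902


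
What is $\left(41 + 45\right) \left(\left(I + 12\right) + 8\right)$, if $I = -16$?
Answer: $344$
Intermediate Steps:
$\left(41 + 45\right) \left(\left(I + 12\right) + 8\right) = \left(41 + 45\right) \left(\left(-16 + 12\right) + 8\right) = 86 \left(-4 + 8\right) = 86 \cdot 4 = 344$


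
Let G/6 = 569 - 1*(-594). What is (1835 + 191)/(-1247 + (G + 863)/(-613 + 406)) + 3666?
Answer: 487313319/132985 ≈ 3664.4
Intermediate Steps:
G = 6978 (G = 6*(569 - 1*(-594)) = 6*(569 + 594) = 6*1163 = 6978)
(1835 + 191)/(-1247 + (G + 863)/(-613 + 406)) + 3666 = (1835 + 191)/(-1247 + (6978 + 863)/(-613 + 406)) + 3666 = 2026/(-1247 + 7841/(-207)) + 3666 = 2026/(-1247 + 7841*(-1/207)) + 3666 = 2026/(-1247 - 7841/207) + 3666 = 2026/(-265970/207) + 3666 = 2026*(-207/265970) + 3666 = -209691/132985 + 3666 = 487313319/132985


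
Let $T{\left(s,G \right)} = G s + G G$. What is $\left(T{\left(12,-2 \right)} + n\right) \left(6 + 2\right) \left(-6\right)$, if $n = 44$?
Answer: $-1152$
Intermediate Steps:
$T{\left(s,G \right)} = G^{2} + G s$ ($T{\left(s,G \right)} = G s + G^{2} = G^{2} + G s$)
$\left(T{\left(12,-2 \right)} + n\right) \left(6 + 2\right) \left(-6\right) = \left(- 2 \left(-2 + 12\right) + 44\right) \left(6 + 2\right) \left(-6\right) = \left(\left(-2\right) 10 + 44\right) 8 \left(-6\right) = \left(-20 + 44\right) \left(-48\right) = 24 \left(-48\right) = -1152$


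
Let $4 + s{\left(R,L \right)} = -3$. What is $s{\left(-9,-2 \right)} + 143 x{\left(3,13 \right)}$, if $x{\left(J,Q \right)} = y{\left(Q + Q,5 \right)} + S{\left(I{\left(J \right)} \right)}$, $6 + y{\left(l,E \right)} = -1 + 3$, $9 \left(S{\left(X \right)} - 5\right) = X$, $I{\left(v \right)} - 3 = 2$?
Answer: $\frac{1939}{9} \approx 215.44$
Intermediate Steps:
$I{\left(v \right)} = 5$ ($I{\left(v \right)} = 3 + 2 = 5$)
$S{\left(X \right)} = 5 + \frac{X}{9}$
$y{\left(l,E \right)} = -4$ ($y{\left(l,E \right)} = -6 + \left(-1 + 3\right) = -6 + 2 = -4$)
$s{\left(R,L \right)} = -7$ ($s{\left(R,L \right)} = -4 - 3 = -7$)
$x{\left(J,Q \right)} = \frac{14}{9}$ ($x{\left(J,Q \right)} = -4 + \left(5 + \frac{1}{9} \cdot 5\right) = -4 + \left(5 + \frac{5}{9}\right) = -4 + \frac{50}{9} = \frac{14}{9}$)
$s{\left(-9,-2 \right)} + 143 x{\left(3,13 \right)} = -7 + 143 \cdot \frac{14}{9} = -7 + \frac{2002}{9} = \frac{1939}{9}$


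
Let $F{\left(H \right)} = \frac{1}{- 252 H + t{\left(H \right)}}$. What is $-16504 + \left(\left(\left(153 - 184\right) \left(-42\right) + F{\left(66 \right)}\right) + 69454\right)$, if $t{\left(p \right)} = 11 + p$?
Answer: $\frac{898141859}{16555} \approx 54252.0$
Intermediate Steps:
$F{\left(H \right)} = \frac{1}{11 - 251 H}$ ($F{\left(H \right)} = \frac{1}{- 252 H + \left(11 + H\right)} = \frac{1}{11 - 251 H}$)
$-16504 + \left(\left(\left(153 - 184\right) \left(-42\right) + F{\left(66 \right)}\right) + 69454\right) = -16504 + \left(\left(\left(153 - 184\right) \left(-42\right) - \frac{1}{-11 + 251 \cdot 66}\right) + 69454\right) = -16504 + \left(\left(\left(-31\right) \left(-42\right) - \frac{1}{-11 + 16566}\right) + 69454\right) = -16504 + \left(\left(1302 - \frac{1}{16555}\right) + 69454\right) = -16504 + \left(\frac{21554609}{16555} + 69454\right) = -16504 + \frac{1171365579}{16555} = \frac{898141859}{16555}$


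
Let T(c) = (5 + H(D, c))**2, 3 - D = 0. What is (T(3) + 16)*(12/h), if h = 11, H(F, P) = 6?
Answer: 1644/11 ≈ 149.45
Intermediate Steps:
D = 3 (D = 3 - 1*0 = 3 + 0 = 3)
T(c) = 121 (T(c) = (5 + 6)**2 = 11**2 = 121)
(T(3) + 16)*(12/h) = (121 + 16)*(12/11) = 137*(12*(1/11)) = 137*(12/11) = 1644/11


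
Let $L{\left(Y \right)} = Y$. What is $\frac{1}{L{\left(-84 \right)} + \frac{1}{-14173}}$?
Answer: $- \frac{14173}{1190533} \approx -0.011905$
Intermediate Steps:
$\frac{1}{L{\left(-84 \right)} + \frac{1}{-14173}} = \frac{1}{-84 + \frac{1}{-14173}} = \frac{1}{-84 - \frac{1}{14173}} = \frac{1}{- \frac{1190533}{14173}} = - \frac{14173}{1190533}$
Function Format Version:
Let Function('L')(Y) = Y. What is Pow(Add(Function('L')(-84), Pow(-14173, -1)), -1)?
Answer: Rational(-14173, 1190533) ≈ -0.011905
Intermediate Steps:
Pow(Add(Function('L')(-84), Pow(-14173, -1)), -1) = Pow(Add(-84, Pow(-14173, -1)), -1) = Pow(Add(-84, Rational(-1, 14173)), -1) = Pow(Rational(-1190533, 14173), -1) = Rational(-14173, 1190533)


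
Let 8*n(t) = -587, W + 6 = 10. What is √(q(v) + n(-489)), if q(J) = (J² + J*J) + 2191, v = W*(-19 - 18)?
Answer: √734810/4 ≈ 214.30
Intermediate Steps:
W = 4 (W = -6 + 10 = 4)
n(t) = -587/8 (n(t) = (⅛)*(-587) = -587/8)
v = -148 (v = 4*(-19 - 18) = 4*(-37) = -148)
q(J) = 2191 + 2*J² (q(J) = (J² + J²) + 2191 = 2*J² + 2191 = 2191 + 2*J²)
√(q(v) + n(-489)) = √((2191 + 2*(-148)²) - 587/8) = √((2191 + 2*21904) - 587/8) = √((2191 + 43808) - 587/8) = √(45999 - 587/8) = √(367405/8) = √734810/4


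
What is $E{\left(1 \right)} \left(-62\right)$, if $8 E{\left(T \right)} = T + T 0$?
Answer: $- \frac{31}{4} \approx -7.75$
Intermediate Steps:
$E{\left(T \right)} = \frac{T}{8}$ ($E{\left(T \right)} = \frac{T + T 0}{8} = \frac{T + 0}{8} = \frac{T}{8}$)
$E{\left(1 \right)} \left(-62\right) = \frac{1}{8} \cdot 1 \left(-62\right) = \frac{1}{8} \left(-62\right) = - \frac{31}{4}$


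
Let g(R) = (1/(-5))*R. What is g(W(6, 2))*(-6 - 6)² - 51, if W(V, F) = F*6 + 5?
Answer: -2703/5 ≈ -540.60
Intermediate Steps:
W(V, F) = 5 + 6*F (W(V, F) = 6*F + 5 = 5 + 6*F)
g(R) = -R/5 (g(R) = (1*(-⅕))*R = -R/5)
g(W(6, 2))*(-6 - 6)² - 51 = (-(5 + 6*2)/5)*(-6 - 6)² - 51 = -(5 + 12)/5*(-12)² - 51 = -⅕*17*144 - 51 = -17/5*144 - 51 = -2448/5 - 51 = -2703/5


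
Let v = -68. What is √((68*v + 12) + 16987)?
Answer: 15*√55 ≈ 111.24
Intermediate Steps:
√((68*v + 12) + 16987) = √((68*(-68) + 12) + 16987) = √((-4624 + 12) + 16987) = √(-4612 + 16987) = √12375 = 15*√55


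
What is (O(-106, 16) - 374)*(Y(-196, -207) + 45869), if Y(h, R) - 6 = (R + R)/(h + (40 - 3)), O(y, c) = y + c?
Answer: -1128222032/53 ≈ -2.1287e+7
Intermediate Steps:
O(y, c) = c + y
Y(h, R) = 6 + 2*R/(37 + h) (Y(h, R) = 6 + (R + R)/(h + (40 - 3)) = 6 + (2*R)/(h + 37) = 6 + (2*R)/(37 + h) = 6 + 2*R/(37 + h))
(O(-106, 16) - 374)*(Y(-196, -207) + 45869) = ((16 - 106) - 374)*(2*(111 - 207 + 3*(-196))/(37 - 196) + 45869) = (-90 - 374)*(2*(111 - 207 - 588)/(-159) + 45869) = -464*(2*(-1/159)*(-684) + 45869) = -464*(456/53 + 45869) = -464*2431513/53 = -1128222032/53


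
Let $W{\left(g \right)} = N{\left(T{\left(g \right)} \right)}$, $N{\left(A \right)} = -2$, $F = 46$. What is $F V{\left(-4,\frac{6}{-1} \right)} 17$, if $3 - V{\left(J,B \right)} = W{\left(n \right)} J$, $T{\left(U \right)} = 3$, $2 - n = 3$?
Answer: $-3910$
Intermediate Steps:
$n = -1$ ($n = 2 - 3 = -1$)
$W{\left(g \right)} = -2$
$V{\left(J,B \right)} = 3 + 2 J$ ($V{\left(J,B \right)} = 3 - - 2 J = 3 + 2 J$)
$F V{\left(-4,\frac{6}{-1} \right)} 17 = 46 \left(3 + 2 \left(-4\right)\right) 17 = 46 \left(3 - 8\right) 17 = 46 \left(-5\right) 17 = \left(-230\right) 17 = -3910$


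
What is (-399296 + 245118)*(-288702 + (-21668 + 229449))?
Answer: 12476237938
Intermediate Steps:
(-399296 + 245118)*(-288702 + (-21668 + 229449)) = -154178*(-288702 + 207781) = -154178*(-80921) = 12476237938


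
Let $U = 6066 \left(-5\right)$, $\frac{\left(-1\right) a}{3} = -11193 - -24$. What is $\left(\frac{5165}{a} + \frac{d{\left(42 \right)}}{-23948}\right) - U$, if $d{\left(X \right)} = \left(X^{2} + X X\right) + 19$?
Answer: $\frac{24337574381971}{802425636} \approx 30330.0$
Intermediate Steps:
$d{\left(X \right)} = 19 + 2 X^{2}$ ($d{\left(X \right)} = \left(X^{2} + X^{2}\right) + 19 = 2 X^{2} + 19 = 19 + 2 X^{2}$)
$a = 33507$ ($a = - 3 \left(-11193 - -24\right) = - 3 \left(-11193 + 24\right) = \left(-3\right) \left(-11169\right) = 33507$)
$U = -30330$
$\left(\frac{5165}{a} + \frac{d{\left(42 \right)}}{-23948}\right) - U = \left(\frac{5165}{33507} + \frac{19 + 2 \cdot 42^{2}}{-23948}\right) - -30330 = \left(5165 \cdot \frac{1}{33507} + \left(19 + 2 \cdot 1764\right) \left(- \frac{1}{23948}\right)\right) + 30330 = \left(\frac{5165}{33507} + \left(19 + 3528\right) \left(- \frac{1}{23948}\right)\right) + 30330 = \left(\frac{5165}{33507} + 3547 \left(- \frac{1}{23948}\right)\right) + 30330 = \left(\frac{5165}{33507} - \frac{3547}{23948}\right) + 30330 = \frac{4842091}{802425636} + 30330 = \frac{24337574381971}{802425636}$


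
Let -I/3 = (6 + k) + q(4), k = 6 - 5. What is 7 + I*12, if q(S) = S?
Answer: -389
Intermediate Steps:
k = 1
I = -33 (I = -3*((6 + 1) + 4) = -3*(7 + 4) = -3*11 = -33)
7 + I*12 = 7 - 33*12 = 7 - 396 = -389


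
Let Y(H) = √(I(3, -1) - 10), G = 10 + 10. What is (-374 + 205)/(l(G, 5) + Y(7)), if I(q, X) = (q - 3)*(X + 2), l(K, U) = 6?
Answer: -507/23 + 169*I*√10/46 ≈ -22.043 + 11.618*I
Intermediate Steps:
G = 20
I(q, X) = (-3 + q)*(2 + X)
Y(H) = I*√10 (Y(H) = √((-6 - 3*(-1) + 2*3 - 1*3) - 10) = √((-6 + 3 + 6 - 3) - 10) = √(0 - 10) = √(-10) = I*√10)
(-374 + 205)/(l(G, 5) + Y(7)) = (-374 + 205)/(6 + I*√10) = -169/(6 + I*√10)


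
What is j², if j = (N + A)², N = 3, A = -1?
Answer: 16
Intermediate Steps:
j = 4 (j = (3 - 1)² = 2² = 4)
j² = 4² = 16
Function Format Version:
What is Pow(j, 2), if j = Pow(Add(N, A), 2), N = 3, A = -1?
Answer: 16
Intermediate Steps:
j = 4 (j = Pow(Add(3, -1), 2) = Pow(2, 2) = 4)
Pow(j, 2) = Pow(4, 2) = 16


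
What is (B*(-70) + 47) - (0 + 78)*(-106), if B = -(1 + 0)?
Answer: 8385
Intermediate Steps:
B = -1 (B = -1*1 = -1)
(B*(-70) + 47) - (0 + 78)*(-106) = (-1*(-70) + 47) - (0 + 78)*(-106) = (70 + 47) - 78*(-106) = 117 - 1*(-8268) = 117 + 8268 = 8385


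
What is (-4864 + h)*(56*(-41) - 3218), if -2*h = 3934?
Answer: 37666134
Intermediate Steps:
h = -1967 (h = -½*3934 = -1967)
(-4864 + h)*(56*(-41) - 3218) = (-4864 - 1967)*(56*(-41) - 3218) = -6831*(-2296 - 3218) = -6831*(-5514) = 37666134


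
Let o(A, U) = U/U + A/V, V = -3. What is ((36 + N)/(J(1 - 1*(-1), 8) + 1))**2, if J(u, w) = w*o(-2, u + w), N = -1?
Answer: 11025/1849 ≈ 5.9627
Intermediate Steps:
o(A, U) = 1 - A/3 (o(A, U) = U/U + A/(-3) = 1 + A*(-1/3) = 1 - A/3)
J(u, w) = 5*w/3 (J(u, w) = w*(1 - 1/3*(-2)) = w*(1 + 2/3) = w*(5/3) = 5*w/3)
((36 + N)/(J(1 - 1*(-1), 8) + 1))**2 = ((36 - 1)/((5/3)*8 + 1))**2 = (35/(40/3 + 1))**2 = (35/(43/3))**2 = (35*(3/43))**2 = (105/43)**2 = 11025/1849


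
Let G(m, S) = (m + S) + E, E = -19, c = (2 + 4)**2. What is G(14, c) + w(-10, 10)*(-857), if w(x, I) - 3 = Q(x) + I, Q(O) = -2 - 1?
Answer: -8539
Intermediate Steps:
c = 36 (c = 6**2 = 36)
Q(O) = -3
G(m, S) = -19 + S + m (G(m, S) = (m + S) - 19 = (S + m) - 19 = -19 + S + m)
w(x, I) = I (w(x, I) = 3 + (-3 + I) = I)
G(14, c) + w(-10, 10)*(-857) = (-19 + 36 + 14) + 10*(-857) = 31 - 8570 = -8539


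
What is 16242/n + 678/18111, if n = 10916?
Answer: 50259985/32949946 ≈ 1.5253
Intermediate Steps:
16242/n + 678/18111 = 16242/10916 + 678/18111 = 16242*(1/10916) + 678*(1/18111) = 8121/5458 + 226/6037 = 50259985/32949946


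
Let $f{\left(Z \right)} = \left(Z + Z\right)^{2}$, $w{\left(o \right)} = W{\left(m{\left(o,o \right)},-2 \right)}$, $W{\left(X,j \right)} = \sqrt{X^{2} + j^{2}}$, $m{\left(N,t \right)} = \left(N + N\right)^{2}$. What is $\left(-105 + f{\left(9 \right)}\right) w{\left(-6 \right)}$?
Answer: $438 \sqrt{5185} \approx 31539.0$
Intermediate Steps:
$m{\left(N,t \right)} = 4 N^{2}$ ($m{\left(N,t \right)} = \left(2 N\right)^{2} = 4 N^{2}$)
$w{\left(o \right)} = \sqrt{4 + 16 o^{4}}$ ($w{\left(o \right)} = \sqrt{\left(4 o^{2}\right)^{2} + \left(-2\right)^{2}} = \sqrt{16 o^{4} + 4} = \sqrt{4 + 16 o^{4}}$)
$f{\left(Z \right)} = 4 Z^{2}$ ($f{\left(Z \right)} = \left(2 Z\right)^{2} = 4 Z^{2}$)
$\left(-105 + f{\left(9 \right)}\right) w{\left(-6 \right)} = \left(-105 + 4 \cdot 9^{2}\right) 2 \sqrt{1 + 4 \left(-6\right)^{4}} = \left(-105 + 4 \cdot 81\right) 2 \sqrt{1 + 4 \cdot 1296} = \left(-105 + 324\right) 2 \sqrt{1 + 5184} = 219 \cdot 2 \sqrt{5185} = 438 \sqrt{5185}$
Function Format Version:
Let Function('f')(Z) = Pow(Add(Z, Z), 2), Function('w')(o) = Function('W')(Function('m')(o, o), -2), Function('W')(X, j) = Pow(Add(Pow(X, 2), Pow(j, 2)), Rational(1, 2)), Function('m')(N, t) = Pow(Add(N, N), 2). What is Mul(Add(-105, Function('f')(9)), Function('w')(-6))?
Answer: Mul(438, Pow(5185, Rational(1, 2))) ≈ 31539.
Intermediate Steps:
Function('m')(N, t) = Mul(4, Pow(N, 2)) (Function('m')(N, t) = Pow(Mul(2, N), 2) = Mul(4, Pow(N, 2)))
Function('w')(o) = Pow(Add(4, Mul(16, Pow(o, 4))), Rational(1, 2)) (Function('w')(o) = Pow(Add(Pow(Mul(4, Pow(o, 2)), 2), Pow(-2, 2)), Rational(1, 2)) = Pow(Add(Mul(16, Pow(o, 4)), 4), Rational(1, 2)) = Pow(Add(4, Mul(16, Pow(o, 4))), Rational(1, 2)))
Function('f')(Z) = Mul(4, Pow(Z, 2)) (Function('f')(Z) = Pow(Mul(2, Z), 2) = Mul(4, Pow(Z, 2)))
Mul(Add(-105, Function('f')(9)), Function('w')(-6)) = Mul(Add(-105, Mul(4, Pow(9, 2))), Mul(2, Pow(Add(1, Mul(4, Pow(-6, 4))), Rational(1, 2)))) = Mul(Add(-105, Mul(4, 81)), Mul(2, Pow(Add(1, Mul(4, 1296)), Rational(1, 2)))) = Mul(Add(-105, 324), Mul(2, Pow(Add(1, 5184), Rational(1, 2)))) = Mul(219, Mul(2, Pow(5185, Rational(1, 2)))) = Mul(438, Pow(5185, Rational(1, 2)))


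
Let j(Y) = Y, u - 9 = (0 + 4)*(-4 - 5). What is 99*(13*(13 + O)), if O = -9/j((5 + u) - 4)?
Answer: 34353/2 ≈ 17177.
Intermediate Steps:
u = -27 (u = 9 + (0 + 4)*(-4 - 5) = 9 + 4*(-9) = 9 - 36 = -27)
O = 9/26 (O = -9/((5 - 27) - 4) = -9/(-22 - 4) = -9/(-26) = -9*(-1/26) = 9/26 ≈ 0.34615)
99*(13*(13 + O)) = 99*(13*(13 + 9/26)) = 99*(13*(347/26)) = 99*(347/2) = 34353/2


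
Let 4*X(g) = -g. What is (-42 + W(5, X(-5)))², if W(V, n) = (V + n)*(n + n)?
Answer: 44521/64 ≈ 695.64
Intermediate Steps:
X(g) = -g/4 (X(g) = (-g)/4 = -g/4)
W(V, n) = 2*n*(V + n) (W(V, n) = (V + n)*(2*n) = 2*n*(V + n))
(-42 + W(5, X(-5)))² = (-42 + 2*(-¼*(-5))*(5 - ¼*(-5)))² = (-42 + 2*(5/4)*(5 + 5/4))² = (-42 + 2*(5/4)*(25/4))² = (-42 + 125/8)² = (-211/8)² = 44521/64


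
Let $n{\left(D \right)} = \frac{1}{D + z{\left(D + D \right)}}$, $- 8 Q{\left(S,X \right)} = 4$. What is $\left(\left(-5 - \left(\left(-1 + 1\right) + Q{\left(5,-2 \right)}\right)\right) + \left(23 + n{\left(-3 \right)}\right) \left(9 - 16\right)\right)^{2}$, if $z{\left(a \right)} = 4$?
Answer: $\frac{119025}{4} \approx 29756.0$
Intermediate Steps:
$Q{\left(S,X \right)} = - \frac{1}{2}$ ($Q{\left(S,X \right)} = \left(- \frac{1}{8}\right) 4 = - \frac{1}{2}$)
$n{\left(D \right)} = \frac{1}{4 + D}$ ($n{\left(D \right)} = \frac{1}{D + 4} = \frac{1}{4 + D}$)
$\left(\left(-5 - \left(\left(-1 + 1\right) + Q{\left(5,-2 \right)}\right)\right) + \left(23 + n{\left(-3 \right)}\right) \left(9 - 16\right)\right)^{2} = \left(\left(-5 - \left(\left(-1 + 1\right) - \frac{1}{2}\right)\right) + \left(23 + \frac{1}{4 - 3}\right) \left(9 - 16\right)\right)^{2} = \left(\left(-5 - \left(0 - \frac{1}{2}\right)\right) + \left(23 + 1^{-1}\right) \left(-7\right)\right)^{2} = \left(\left(-5 - - \frac{1}{2}\right) + \left(23 + 1\right) \left(-7\right)\right)^{2} = \left(\left(-5 + \frac{1}{2}\right) + 24 \left(-7\right)\right)^{2} = \left(- \frac{9}{2} - 168\right)^{2} = \left(- \frac{345}{2}\right)^{2} = \frac{119025}{4}$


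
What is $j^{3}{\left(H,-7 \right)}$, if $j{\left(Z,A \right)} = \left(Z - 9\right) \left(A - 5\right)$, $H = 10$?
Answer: $-1728$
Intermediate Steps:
$j{\left(Z,A \right)} = \left(-9 + Z\right) \left(-5 + A\right)$
$j^{3}{\left(H,-7 \right)} = \left(45 - -63 - 50 - 70\right)^{3} = \left(45 + 63 - 50 - 70\right)^{3} = \left(-12\right)^{3} = -1728$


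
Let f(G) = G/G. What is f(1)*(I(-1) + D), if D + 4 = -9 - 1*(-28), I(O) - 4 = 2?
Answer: 21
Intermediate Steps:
I(O) = 6 (I(O) = 4 + 2 = 6)
D = 15 (D = -4 + (-9 - 1*(-28)) = -4 + (-9 + 28) = -4 + 19 = 15)
f(G) = 1
f(1)*(I(-1) + D) = 1*(6 + 15) = 1*21 = 21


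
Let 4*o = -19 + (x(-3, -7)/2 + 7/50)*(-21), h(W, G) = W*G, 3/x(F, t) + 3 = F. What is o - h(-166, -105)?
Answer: -6973669/400 ≈ -17434.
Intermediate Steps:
x(F, t) = 3/(-3 + F)
h(W, G) = G*W
o = -1669/400 (o = (-19 + ((3/(-3 - 3))/2 + 7/50)*(-21))/4 = (-19 + ((3/(-6))*(½) + 7*(1/50))*(-21))/4 = (-19 + ((3*(-⅙))*(½) + 7/50)*(-21))/4 = (-19 + (-½*½ + 7/50)*(-21))/4 = (-19 + (-¼ + 7/50)*(-21))/4 = (-19 - 11/100*(-21))/4 = (-19 + 231/100)/4 = (¼)*(-1669/100) = -1669/400 ≈ -4.1725)
o - h(-166, -105) = -1669/400 - (-105)*(-166) = -1669/400 - 1*17430 = -1669/400 - 17430 = -6973669/400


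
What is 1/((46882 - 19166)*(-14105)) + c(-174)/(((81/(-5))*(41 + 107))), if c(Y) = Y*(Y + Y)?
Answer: -3287756454133/130181081940 ≈ -25.255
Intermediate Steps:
c(Y) = 2*Y**2 (c(Y) = Y*(2*Y) = 2*Y**2)
1/((46882 - 19166)*(-14105)) + c(-174)/(((81/(-5))*(41 + 107))) = 1/((46882 - 19166)*(-14105)) + (2*(-174)**2)/(((81/(-5))*(41 + 107))) = -1/14105/27716 + (2*30276)/(((81*(-1/5))*148)) = (1/27716)*(-1/14105) + 60552/((-81/5*148)) = -1/390934180 + 60552/(-11988/5) = -1/390934180 + 60552*(-5/11988) = -1/390934180 - 8410/333 = -3287756454133/130181081940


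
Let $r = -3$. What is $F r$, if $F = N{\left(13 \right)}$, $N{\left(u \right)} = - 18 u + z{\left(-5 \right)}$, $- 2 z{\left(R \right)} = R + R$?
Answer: $687$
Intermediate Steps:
$z{\left(R \right)} = - R$ ($z{\left(R \right)} = - \frac{R + R}{2} = - \frac{2 R}{2} = - R$)
$N{\left(u \right)} = 5 - 18 u$ ($N{\left(u \right)} = - 18 u - -5 = - 18 u + 5 = 5 - 18 u$)
$F = -229$ ($F = 5 - 234 = -229$)
$F r = \left(-229\right) \left(-3\right) = 687$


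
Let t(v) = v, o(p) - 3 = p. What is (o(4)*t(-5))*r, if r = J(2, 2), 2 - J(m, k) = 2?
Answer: 0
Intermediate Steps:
J(m, k) = 0 (J(m, k) = 2 - 1*2 = 2 - 2 = 0)
r = 0
o(p) = 3 + p
(o(4)*t(-5))*r = ((3 + 4)*(-5))*0 = (7*(-5))*0 = -35*0 = 0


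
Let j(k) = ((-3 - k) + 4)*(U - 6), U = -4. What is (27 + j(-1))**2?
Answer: 49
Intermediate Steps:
j(k) = -10 + 10*k (j(k) = ((-3 - k) + 4)*(-4 - 6) = (1 - k)*(-10) = -10 + 10*k)
(27 + j(-1))**2 = (27 + (-10 + 10*(-1)))**2 = (27 + (-10 - 10))**2 = (27 - 20)**2 = 7**2 = 49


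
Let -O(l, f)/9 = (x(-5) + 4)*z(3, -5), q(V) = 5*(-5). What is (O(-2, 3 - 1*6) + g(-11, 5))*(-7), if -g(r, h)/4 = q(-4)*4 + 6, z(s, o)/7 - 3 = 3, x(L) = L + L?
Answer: -18508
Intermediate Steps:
x(L) = 2*L
q(V) = -25
z(s, o) = 42 (z(s, o) = 21 + 7*3 = 21 + 21 = 42)
O(l, f) = 2268 (O(l, f) = -9*(2*(-5) + 4)*42 = -9*(-10 + 4)*42 = -(-54)*42 = -9*(-252) = 2268)
g(r, h) = 376 (g(r, h) = -4*(-25*4 + 6) = -4*(-100 + 6) = -4*(-94) = 376)
(O(-2, 3 - 1*6) + g(-11, 5))*(-7) = (2268 + 376)*(-7) = 2644*(-7) = -18508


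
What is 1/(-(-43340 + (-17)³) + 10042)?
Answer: 1/58295 ≈ 1.7154e-5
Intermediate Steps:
1/(-(-43340 + (-17)³) + 10042) = 1/(-(-43340 - 4913) + 10042) = 1/(-1*(-48253) + 10042) = 1/(48253 + 10042) = 1/58295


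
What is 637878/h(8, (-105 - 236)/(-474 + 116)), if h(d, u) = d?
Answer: 318939/4 ≈ 79735.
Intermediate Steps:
637878/h(8, (-105 - 236)/(-474 + 116)) = 637878/8 = 637878*(⅛) = 318939/4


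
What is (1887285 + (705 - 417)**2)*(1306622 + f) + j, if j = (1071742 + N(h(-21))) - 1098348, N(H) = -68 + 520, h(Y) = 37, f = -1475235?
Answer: -332206248531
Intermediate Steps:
N(H) = 452
j = -26154 (j = (1071742 + 452) - 1098348 = 1072194 - 1098348 = -26154)
(1887285 + (705 - 417)**2)*(1306622 + f) + j = (1887285 + (705 - 417)**2)*(1306622 - 1475235) - 26154 = (1887285 + 288**2)*(-168613) - 26154 = (1887285 + 82944)*(-168613) - 26154 = 1970229*(-168613) - 26154 = -332206222377 - 26154 = -332206248531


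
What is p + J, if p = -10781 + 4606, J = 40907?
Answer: 34732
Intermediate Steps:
p = -6175
p + J = -6175 + 40907 = 34732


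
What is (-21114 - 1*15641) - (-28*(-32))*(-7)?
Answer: -30483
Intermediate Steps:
(-21114 - 1*15641) - (-28*(-32))*(-7) = (-21114 - 15641) - 896*(-7) = -36755 - 1*(-6272) = -36755 + 6272 = -30483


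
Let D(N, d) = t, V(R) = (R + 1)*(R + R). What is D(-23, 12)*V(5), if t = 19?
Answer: 1140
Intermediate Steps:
V(R) = 2*R*(1 + R) (V(R) = (1 + R)*(2*R) = 2*R*(1 + R))
D(N, d) = 19
D(-23, 12)*V(5) = 19*(2*5*(1 + 5)) = 19*(2*5*6) = 19*60 = 1140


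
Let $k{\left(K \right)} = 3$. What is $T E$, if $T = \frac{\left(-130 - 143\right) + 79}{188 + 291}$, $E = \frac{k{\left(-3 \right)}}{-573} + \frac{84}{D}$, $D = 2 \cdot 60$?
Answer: $- \frac{128719}{457445} \approx -0.28139$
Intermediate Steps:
$D = 120$
$E = \frac{1327}{1910}$ ($E = \frac{3}{-573} + \frac{84}{120} = 3 \left(- \frac{1}{573}\right) + 84 \cdot \frac{1}{120} = - \frac{1}{191} + \frac{7}{10} = \frac{1327}{1910} \approx 0.69476$)
$T = - \frac{194}{479}$ ($T = \frac{\left(-130 - 143\right) + 79}{479} = \left(-273 + 79\right) \frac{1}{479} = \left(-194\right) \frac{1}{479} = - \frac{194}{479} \approx -0.40501$)
$T E = \left(- \frac{194}{479}\right) \frac{1327}{1910} = - \frac{128719}{457445}$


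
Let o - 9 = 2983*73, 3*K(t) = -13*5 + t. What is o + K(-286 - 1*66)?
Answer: 217629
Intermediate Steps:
K(t) = -65/3 + t/3 (K(t) = (-13*5 + t)/3 = (-65 + t)/3 = -65/3 + t/3)
o = 217768 (o = 9 + 2983*73 = 9 + 217759 = 217768)
o + K(-286 - 1*66) = 217768 + (-65/3 + (-286 - 1*66)/3) = 217768 + (-65/3 + (-286 - 66)/3) = 217768 + (-65/3 + (⅓)*(-352)) = 217768 + (-65/3 - 352/3) = 217768 - 139 = 217629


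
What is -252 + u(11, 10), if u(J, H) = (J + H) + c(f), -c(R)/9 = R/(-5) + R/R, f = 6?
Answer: -1146/5 ≈ -229.20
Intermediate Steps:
c(R) = -9 + 9*R/5 (c(R) = -9*(R/(-5) + R/R) = -9*(R*(-⅕) + 1) = -9*(-R/5 + 1) = -9*(1 - R/5) = -9 + 9*R/5)
u(J, H) = 9/5 + H + J (u(J, H) = (J + H) + (-9 + (9/5)*6) = (H + J) + (-9 + 54/5) = (H + J) + 9/5 = 9/5 + H + J)
-252 + u(11, 10) = -252 + (9/5 + 10 + 11) = -252 + 114/5 = -1146/5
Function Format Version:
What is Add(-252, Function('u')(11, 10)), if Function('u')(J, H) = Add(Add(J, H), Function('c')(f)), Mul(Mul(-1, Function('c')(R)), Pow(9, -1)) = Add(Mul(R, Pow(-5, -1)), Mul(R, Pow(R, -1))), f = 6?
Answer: Rational(-1146, 5) ≈ -229.20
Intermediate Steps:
Function('c')(R) = Add(-9, Mul(Rational(9, 5), R)) (Function('c')(R) = Mul(-9, Add(Mul(R, Pow(-5, -1)), Mul(R, Pow(R, -1)))) = Mul(-9, Add(Mul(R, Rational(-1, 5)), 1)) = Mul(-9, Add(Mul(Rational(-1, 5), R), 1)) = Mul(-9, Add(1, Mul(Rational(-1, 5), R))) = Add(-9, Mul(Rational(9, 5), R)))
Function('u')(J, H) = Add(Rational(9, 5), H, J) (Function('u')(J, H) = Add(Add(J, H), Add(-9, Mul(Rational(9, 5), 6))) = Add(Add(H, J), Add(-9, Rational(54, 5))) = Add(Add(H, J), Rational(9, 5)) = Add(Rational(9, 5), H, J))
Add(-252, Function('u')(11, 10)) = Add(-252, Add(Rational(9, 5), 10, 11)) = Add(-252, Rational(114, 5)) = Rational(-1146, 5)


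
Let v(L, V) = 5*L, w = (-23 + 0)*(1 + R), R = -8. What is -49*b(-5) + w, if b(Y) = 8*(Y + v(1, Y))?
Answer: 161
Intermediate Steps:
w = 161 (w = (-23 + 0)*(1 - 8) = -23*(-7) = 161)
b(Y) = 40 + 8*Y (b(Y) = 8*(Y + 5*1) = 8*(Y + 5) = 8*(5 + Y) = 40 + 8*Y)
-49*b(-5) + w = -49*(40 + 8*(-5)) + 161 = -49*(40 - 40) + 161 = -49*0 + 161 = 0 + 161 = 161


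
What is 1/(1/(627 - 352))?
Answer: 275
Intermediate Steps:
1/(1/(627 - 352)) = 1/(1/275) = 275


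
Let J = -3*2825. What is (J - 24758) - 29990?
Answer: -63223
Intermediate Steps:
J = -8475
(J - 24758) - 29990 = (-8475 - 24758) - 29990 = -33233 - 29990 = -63223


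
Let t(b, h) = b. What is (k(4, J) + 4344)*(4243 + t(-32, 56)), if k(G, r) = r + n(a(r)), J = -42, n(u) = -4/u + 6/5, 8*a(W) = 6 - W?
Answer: 271769518/15 ≈ 1.8118e+7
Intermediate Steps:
a(W) = ¾ - W/8 (a(W) = (6 - W)/8 = ¾ - W/8)
n(u) = 6/5 - 4/u (n(u) = -4/u + 6*(⅕) = -4/u + 6/5 = 6/5 - 4/u)
k(G, r) = 6/5 + r - 4/(¾ - r/8) (k(G, r) = r + (6/5 - 4/(¾ - r/8)) = 6/5 + r - 4/(¾ - r/8))
(k(4, J) + 4344)*(4243 + t(-32, 56)) = ((160 + (-6 - 42)*(6 + 5*(-42)))/(5*(-6 - 42)) + 4344)*(4243 - 32) = ((⅕)*(160 - 48*(6 - 210))/(-48) + 4344)*4211 = ((⅕)*(-1/48)*(160 - 48*(-204)) + 4344)*4211 = ((⅕)*(-1/48)*(160 + 9792) + 4344)*4211 = ((⅕)*(-1/48)*9952 + 4344)*4211 = (-622/15 + 4344)*4211 = (64538/15)*4211 = 271769518/15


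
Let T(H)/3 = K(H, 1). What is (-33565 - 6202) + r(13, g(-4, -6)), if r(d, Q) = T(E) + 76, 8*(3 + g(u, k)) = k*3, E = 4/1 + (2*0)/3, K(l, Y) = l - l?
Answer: -39691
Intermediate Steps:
K(l, Y) = 0
E = 4 (E = 4*1 + 0*(⅓) = 4 + 0 = 4)
g(u, k) = -3 + 3*k/8 (g(u, k) = -3 + (k*3)/8 = -3 + (3*k)/8 = -3 + 3*k/8)
T(H) = 0 (T(H) = 3*0 = 0)
r(d, Q) = 76 (r(d, Q) = 0 + 76 = 76)
(-33565 - 6202) + r(13, g(-4, -6)) = (-33565 - 6202) + 76 = -39767 + 76 = -39691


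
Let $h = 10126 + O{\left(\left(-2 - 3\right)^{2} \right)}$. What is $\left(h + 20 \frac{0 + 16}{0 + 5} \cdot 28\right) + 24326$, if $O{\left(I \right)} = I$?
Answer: $36269$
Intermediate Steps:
$h = 10151$ ($h = 10126 + \left(-2 - 3\right)^{2} = 10126 + \left(-5\right)^{2} = 10126 + 25 = 10151$)
$\left(h + 20 \frac{0 + 16}{0 + 5} \cdot 28\right) + 24326 = \left(10151 + 20 \frac{0 + 16}{0 + 5} \cdot 28\right) + 24326 = \left(10151 + 20 \cdot \frac{16}{5} \cdot 28\right) + 24326 = \left(10151 + 64 \cdot 28\right) + 24326 = \left(10151 + 1792\right) + 24326 = 11943 + 24326 = 36269$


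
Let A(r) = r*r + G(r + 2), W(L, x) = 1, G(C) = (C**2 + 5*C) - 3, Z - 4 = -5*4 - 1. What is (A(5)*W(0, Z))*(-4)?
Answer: -424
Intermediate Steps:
Z = -17 (Z = 4 + (-5*4 - 1) = 4 + (-20 - 1) = 4 - 21 = -17)
G(C) = -3 + C**2 + 5*C
A(r) = 7 + r**2 + (2 + r)**2 + 5*r (A(r) = r*r + (-3 + (r + 2)**2 + 5*(r + 2)) = r**2 + (-3 + (2 + r)**2 + 5*(2 + r)) = r**2 + (-3 + (2 + r)**2 + (10 + 5*r)) = r**2 + (7 + (2 + r)**2 + 5*r) = 7 + r**2 + (2 + r)**2 + 5*r)
(A(5)*W(0, Z))*(-4) = ((11 + 2*5**2 + 9*5)*1)*(-4) = ((11 + 2*25 + 45)*1)*(-4) = ((11 + 50 + 45)*1)*(-4) = (106*1)*(-4) = 106*(-4) = -424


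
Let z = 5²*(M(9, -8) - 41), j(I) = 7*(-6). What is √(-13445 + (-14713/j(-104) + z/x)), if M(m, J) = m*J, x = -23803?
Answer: I*√13087396951416606/999726 ≈ 114.43*I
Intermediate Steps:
M(m, J) = J*m
j(I) = -42
z = -2825 (z = 5²*(-8*9 - 41) = 25*(-72 - 41) = 25*(-113) = -2825)
√(-13445 + (-14713/j(-104) + z/x)) = √(-13445 + (-14713/(-42) - 2825/(-23803))) = √(-13445 + (-14713*(-1/42) - 2825*(-1/23803))) = √(-13445 + (14713/42 + 2825/23803)) = √(-13445 + 350332189/999726) = √(-13090983881/999726) = I*√13087396951416606/999726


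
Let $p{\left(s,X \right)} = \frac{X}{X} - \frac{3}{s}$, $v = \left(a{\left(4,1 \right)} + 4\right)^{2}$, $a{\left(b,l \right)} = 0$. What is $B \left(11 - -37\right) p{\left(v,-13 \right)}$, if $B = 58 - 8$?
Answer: $1950$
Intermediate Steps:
$B = 50$
$v = 16$ ($v = \left(0 + 4\right)^{2} = 4^{2} = 16$)
$p{\left(s,X \right)} = 1 - \frac{3}{s}$
$B \left(11 - -37\right) p{\left(v,-13 \right)} = 50 \left(11 - -37\right) \frac{-3 + 16}{16} = 50 \left(11 + 37\right) \frac{1}{16} \cdot 13 = 50 \cdot 48 \cdot \frac{13}{16} = 2400 \cdot \frac{13}{16} = 1950$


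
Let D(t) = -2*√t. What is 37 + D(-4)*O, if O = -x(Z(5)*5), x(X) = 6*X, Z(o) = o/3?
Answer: 37 + 200*I ≈ 37.0 + 200.0*I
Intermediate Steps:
Z(o) = o/3 (Z(o) = o*(⅓) = o/3)
O = -50 (O = -6*((⅓)*5)*5 = -6*(5/3)*5 = -6*25/3 = -1*50 = -50)
37 + D(-4)*O = 37 - 4*I*(-50) = 37 + 200*I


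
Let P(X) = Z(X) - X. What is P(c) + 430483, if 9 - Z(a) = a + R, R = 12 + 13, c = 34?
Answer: 430399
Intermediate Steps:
R = 25
Z(a) = -16 - a (Z(a) = 9 - (a + 25) = 9 - (25 + a) = 9 + (-25 - a) = -16 - a)
P(X) = -16 - 2*X (P(X) = (-16 - X) - X = -16 - 2*X)
P(c) + 430483 = (-16 - 2*34) + 430483 = (-16 - 68) + 430483 = -84 + 430483 = 430399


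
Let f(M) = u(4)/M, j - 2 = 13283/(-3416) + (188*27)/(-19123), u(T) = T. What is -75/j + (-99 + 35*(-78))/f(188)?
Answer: -18703272547107/140702089 ≈ -1.3293e+5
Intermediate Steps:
j = -140702089/65324168 (j = 2 + (13283/(-3416) + (188*27)/(-19123)) = 2 + (13283*(-1/3416) + 5076*(-1/19123)) = 2 + (-13283/3416 - 5076/19123) = 2 - 271350425/65324168 = -140702089/65324168 ≈ -2.1539)
f(M) = 4/M
-75/j + (-99 + 35*(-78))/f(188) = -75/(-140702089/65324168) + (-99 + 35*(-78))/((4/188)) = -75*(-65324168/140702089) + (-99 - 2730)/((4*(1/188))) = 4899312600/140702089 - 2829/1/47 = 4899312600/140702089 - 2829*47 = 4899312600/140702089 - 132963 = -18703272547107/140702089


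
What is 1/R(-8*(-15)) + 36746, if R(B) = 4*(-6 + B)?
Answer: 16756177/456 ≈ 36746.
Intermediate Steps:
R(B) = -24 + 4*B
1/R(-8*(-15)) + 36746 = 1/(-24 + 4*(-8*(-15))) + 36746 = 1/(-24 + 4*120) + 36746 = 1/(-24 + 480) + 36746 = 1/456 + 36746 = 16756177/456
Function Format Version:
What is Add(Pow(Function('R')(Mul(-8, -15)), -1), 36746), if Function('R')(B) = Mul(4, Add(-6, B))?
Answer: Rational(16756177, 456) ≈ 36746.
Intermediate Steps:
Function('R')(B) = Add(-24, Mul(4, B))
Add(Pow(Function('R')(Mul(-8, -15)), -1), 36746) = Add(Pow(Add(-24, Mul(4, Mul(-8, -15))), -1), 36746) = Add(Pow(Add(-24, Mul(4, 120)), -1), 36746) = Add(Pow(Add(-24, 480), -1), 36746) = Add(Pow(456, -1), 36746) = Add(Rational(1, 456), 36746) = Rational(16756177, 456)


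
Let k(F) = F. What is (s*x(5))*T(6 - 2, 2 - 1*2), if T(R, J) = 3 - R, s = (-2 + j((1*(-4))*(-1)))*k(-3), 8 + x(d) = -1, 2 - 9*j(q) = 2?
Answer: 54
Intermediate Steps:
j(q) = 0 (j(q) = 2/9 - ⅑*2 = 2/9 - 2/9 = 0)
x(d) = -9 (x(d) = -8 - 1 = -9)
s = 6 (s = (-2 + 0)*(-3) = -2*(-3) = 6)
(s*x(5))*T(6 - 2, 2 - 1*2) = (6*(-9))*(3 - (6 - 2)) = -54*(3 - 1*4) = -54*(3 - 4) = -54*(-1) = 54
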